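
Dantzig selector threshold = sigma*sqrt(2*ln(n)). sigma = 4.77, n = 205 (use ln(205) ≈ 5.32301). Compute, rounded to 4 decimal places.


ln(205) ≈ 5.32301.
2*ln(n) ≈ 10.64602.
sqrt(2*ln(n)) ≈ sqrt(10.64602) ≈ 3.262824.
threshold ≈ 4.77*3.262824 = 15.56367048 ≈ 15.5637.

15.5637


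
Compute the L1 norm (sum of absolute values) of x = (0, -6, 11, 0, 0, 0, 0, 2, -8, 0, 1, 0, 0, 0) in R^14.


Non-zero entries: [(1, -6), (2, 11), (7, 2), (8, -8), (10, 1)]
Absolute values: [6, 11, 2, 8, 1]
||x||_1 = sum = 28.

28


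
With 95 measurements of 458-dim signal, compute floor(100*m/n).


100*m/n = 100*95/458 ≈ 20.7424.
floor = 20.

20


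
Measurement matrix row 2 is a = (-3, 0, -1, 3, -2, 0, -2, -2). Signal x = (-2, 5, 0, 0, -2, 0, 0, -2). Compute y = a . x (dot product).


Non-zero terms: ['-3*-2', '0*5', '-2*-2', '-2*-2']
Products: [6, 0, 4, 4]
y = sum = 14.

14


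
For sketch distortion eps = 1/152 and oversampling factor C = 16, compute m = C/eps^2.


1/eps = 152.
(1/eps)^2 = 23104.
m = 16*23104 = 369664.

369664


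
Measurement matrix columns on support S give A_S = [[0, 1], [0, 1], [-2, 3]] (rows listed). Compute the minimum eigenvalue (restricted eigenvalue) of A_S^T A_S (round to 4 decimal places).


A_S^T A_S = [[4, -6], [-6, 11]].
trace = 15.
det = 8.
disc = trace^2 - 4*det = 225 - 4*8 = 193.
sqrt(193) ≈ 13.892444.
lam_min = (15 - sqrt(193))/2 ≈ (15 - 13.892444)/2 = 0.553778 ≈ 0.5538.

0.5538


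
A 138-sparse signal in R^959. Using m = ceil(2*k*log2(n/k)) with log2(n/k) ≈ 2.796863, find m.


log2(n/k) = log2(959/138) ≈ 2.796863.
2*k*log2(n/k) ≈ 2*138*2.796863 = 771.934188.
m = ceil(771.934188) = 772.

772


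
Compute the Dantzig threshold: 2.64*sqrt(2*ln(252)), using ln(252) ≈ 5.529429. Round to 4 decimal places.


ln(252) ≈ 5.529429.
2*ln(n) ≈ 11.058858.
sqrt(2*ln(n)) ≈ sqrt(11.058858) ≈ 3.325486.
threshold ≈ 2.64*3.325486 = 8.77928304 ≈ 8.7793.

8.7793


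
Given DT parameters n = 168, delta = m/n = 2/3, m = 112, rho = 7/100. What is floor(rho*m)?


m = 2/3*168 = 112.
rho = 7/100.
rho*m = 7/100*112 = 7.84.
k = floor(7.84) = 7.

7


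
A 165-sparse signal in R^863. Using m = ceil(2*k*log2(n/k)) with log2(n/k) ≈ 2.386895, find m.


log2(n/k) = log2(863/165) ≈ 2.386895.
2*k*log2(n/k) ≈ 2*165*2.386895 = 787.67535.
m = ceil(787.67535) = 788.

788


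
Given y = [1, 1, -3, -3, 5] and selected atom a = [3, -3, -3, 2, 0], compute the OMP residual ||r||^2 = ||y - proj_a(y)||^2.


a^T a = 31.
a^T y = 3.
coeff = 3/31 = 3/31.
||r||^2 = 1386/31.

1386/31


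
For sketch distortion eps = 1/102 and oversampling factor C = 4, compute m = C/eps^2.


1/eps = 102.
(1/eps)^2 = 10404.
m = 4*10404 = 41616.

41616


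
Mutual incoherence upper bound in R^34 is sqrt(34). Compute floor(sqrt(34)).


5^2 = 25 <= 34 < 36 = 6^2, so 5 <= sqrt(34) < 6.
floor(sqrt(34)) = 5.

5


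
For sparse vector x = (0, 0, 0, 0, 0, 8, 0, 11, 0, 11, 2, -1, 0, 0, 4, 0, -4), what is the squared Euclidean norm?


Non-zero entries: [(5, 8), (7, 11), (9, 11), (10, 2), (11, -1), (14, 4), (16, -4)]
Squares: [64, 121, 121, 4, 1, 16, 16]
||x||_2^2 = sum = 343.

343


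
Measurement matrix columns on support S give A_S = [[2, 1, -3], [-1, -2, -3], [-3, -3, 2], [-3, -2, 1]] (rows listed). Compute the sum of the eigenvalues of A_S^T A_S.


Sum of eigenvalues of A_S^T A_S = trace(A_S^T A_S) = sum of squared column norms of A_S.
A_S^T A_S diagonal: [23, 18, 23].
trace = 23 + 18 + 23 = 64.

64


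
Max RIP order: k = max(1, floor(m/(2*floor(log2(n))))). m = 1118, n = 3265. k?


floor(log2(3265)) = 11.
2*11 = 22.
m/(2*floor(log2(n))) = 1118/22 ≈ 50.8182.
floor = 50.
k = max(1, 50) = 50.

50


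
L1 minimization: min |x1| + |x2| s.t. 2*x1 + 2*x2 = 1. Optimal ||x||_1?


Axis intercepts:
  x1 = 1/2, x2 = 0: L1 = 1/2
  x1 = 0, x2 = 1/2: L1 = 1/2
x* = (1/2, 0)
||x*||_1 = 1/2.

1/2


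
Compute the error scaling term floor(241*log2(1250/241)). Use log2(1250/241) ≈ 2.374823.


log2(n/k) = log2(1250/241) ≈ 2.374823.
k*log2(n/k) ≈ 241*2.374823 = 572.332343.
floor(572.332343) = 572.

572


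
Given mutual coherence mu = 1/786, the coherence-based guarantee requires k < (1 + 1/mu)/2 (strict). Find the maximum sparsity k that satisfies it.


1/mu = 786.
1 + 1/mu = 787.
(1 + 1/mu)/2 = 393.5 is not an integer, so k_max = floor(393.5) = 393.

393


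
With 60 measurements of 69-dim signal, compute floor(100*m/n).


100*m/n = 100*60/69 ≈ 86.9565.
floor = 86.

86


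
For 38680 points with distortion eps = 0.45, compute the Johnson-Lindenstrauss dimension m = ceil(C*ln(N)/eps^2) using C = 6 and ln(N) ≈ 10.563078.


ln(38680) ≈ 10.563078.
eps^2 = 0.45^2 = 0.2025.
C*ln(N)/eps^2 ≈ 6*10.563078/0.2025 ≈ 312.9801.
m = ceil(312.9801) = 313.

313


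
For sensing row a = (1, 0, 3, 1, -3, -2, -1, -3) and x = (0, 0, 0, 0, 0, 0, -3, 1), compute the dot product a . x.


Non-zero terms: ['-1*-3', '-3*1']
Products: [3, -3]
y = sum = 0.

0


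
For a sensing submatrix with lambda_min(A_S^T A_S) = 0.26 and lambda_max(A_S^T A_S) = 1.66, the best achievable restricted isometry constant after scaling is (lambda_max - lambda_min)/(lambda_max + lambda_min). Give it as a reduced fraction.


lambda_max - lambda_min = 1.66 - 0.26 = 1.40.
lambda_max + lambda_min = 1.66 + 0.26 = 1.92.
delta = 1.40/1.92 = 140/192 = 35/48.

35/48


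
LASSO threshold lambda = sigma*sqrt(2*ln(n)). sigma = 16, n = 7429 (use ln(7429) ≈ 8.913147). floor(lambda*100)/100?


ln(7429) ≈ 8.913147.
2*ln(n) ≈ 17.826294.
sqrt(2*ln(n)) ≈ sqrt(17.826294) ≈ 4.22212.
lambda ≈ 16*4.22212 = 67.55392.
floor(lambda*100)/100 = 67.55.

67.55


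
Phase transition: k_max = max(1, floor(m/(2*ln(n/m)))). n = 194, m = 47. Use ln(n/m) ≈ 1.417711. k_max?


n/m = 194/47.
ln(n/m) ≈ 1.417711.
2*ln(n/m) ≈ 2.835422.
m/(2*ln(n/m)) ≈ 47/2.835422 ≈ 16.576.
floor = 16.
k_max = max(1, 16) = 16.

16


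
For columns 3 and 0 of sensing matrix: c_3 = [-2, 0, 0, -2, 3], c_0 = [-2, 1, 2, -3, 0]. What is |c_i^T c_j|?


Inner product: -2*-2 + 0*1 + 0*2 + -2*-3 + 3*0
Products: [4, 0, 0, 6, 0]
Sum = 10.
|dot| = 10.

10


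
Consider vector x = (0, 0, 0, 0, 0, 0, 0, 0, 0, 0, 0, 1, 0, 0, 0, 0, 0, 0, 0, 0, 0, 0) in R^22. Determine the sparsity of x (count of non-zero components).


Non-zero positions: [11].
Sparsity = 1.

1


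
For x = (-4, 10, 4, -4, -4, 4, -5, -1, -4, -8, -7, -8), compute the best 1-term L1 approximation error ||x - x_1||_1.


Sorted |x_i| descending: [10, 8, 8, 7, 5, 4, 4, 4, 4, 4, 4, 1]
Keep top 1: [10]
Tail entries: [8, 8, 7, 5, 4, 4, 4, 4, 4, 4, 1]
L1 error = sum of tail = 53.

53


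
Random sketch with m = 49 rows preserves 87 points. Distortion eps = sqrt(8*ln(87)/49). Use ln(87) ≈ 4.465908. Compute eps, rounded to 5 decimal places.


ln(87) ≈ 4.465908.
8*ln(N)/m ≈ 8*4.465908/49 ≈ 0.72912784.
eps = sqrt(0.72912784) ≈ 0.8538898 ≈ 0.85389.

0.85389


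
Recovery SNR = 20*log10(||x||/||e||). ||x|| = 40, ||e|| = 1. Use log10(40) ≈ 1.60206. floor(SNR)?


||x||/||e|| = 40/1 = 40.
log10(40) ≈ 1.60206.
20*log10(||x||/||e||) ≈ 20*1.60206 = 32.0412.
floor(32.0412) = 32.

32


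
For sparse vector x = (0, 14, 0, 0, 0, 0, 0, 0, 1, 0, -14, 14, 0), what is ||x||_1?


Non-zero entries: [(1, 14), (8, 1), (10, -14), (11, 14)]
Absolute values: [14, 1, 14, 14]
||x||_1 = sum = 43.

43


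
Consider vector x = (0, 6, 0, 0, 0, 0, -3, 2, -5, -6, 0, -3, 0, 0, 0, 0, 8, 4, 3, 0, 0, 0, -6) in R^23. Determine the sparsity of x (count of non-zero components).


Non-zero positions: [1, 6, 7, 8, 9, 11, 16, 17, 18, 22].
Sparsity = 10.

10


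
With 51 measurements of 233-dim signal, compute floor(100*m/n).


100*m/n = 100*51/233 ≈ 21.8884.
floor = 21.

21


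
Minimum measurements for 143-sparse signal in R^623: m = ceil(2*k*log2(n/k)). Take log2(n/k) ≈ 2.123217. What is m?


log2(n/k) = log2(623/143) ≈ 2.123217.
2*k*log2(n/k) ≈ 2*143*2.123217 = 607.240062.
m = ceil(607.240062) = 608.

608


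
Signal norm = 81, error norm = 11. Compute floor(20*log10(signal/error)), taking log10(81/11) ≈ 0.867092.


||x||/||e|| = 81/11.
log10(81/11) ≈ 0.867092.
20*log10(||x||/||e||) ≈ 20*0.867092 = 17.34184.
floor(17.34184) = 17.

17


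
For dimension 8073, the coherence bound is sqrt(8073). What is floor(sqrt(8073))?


89^2 = 7921 <= 8073 < 8100 = 90^2, so 89 <= sqrt(8073) < 90.
floor(sqrt(8073)) = 89.

89


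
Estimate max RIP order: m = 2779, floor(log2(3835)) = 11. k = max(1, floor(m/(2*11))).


floor(log2(3835)) = 11.
2*11 = 22.
m/(2*floor(log2(n))) = 2779/22 ≈ 126.3182.
floor = 126.
k = max(1, 126) = 126.

126


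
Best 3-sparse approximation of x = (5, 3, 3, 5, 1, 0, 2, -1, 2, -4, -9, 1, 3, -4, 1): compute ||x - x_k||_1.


Sorted |x_i| descending: [9, 5, 5, 4, 4, 3, 3, 3, 2, 2, 1, 1, 1, 1, 0]
Keep top 3: [9, 5, 5]
Tail entries: [4, 4, 3, 3, 3, 2, 2, 1, 1, 1, 1, 0]
L1 error = sum of tail = 25.

25


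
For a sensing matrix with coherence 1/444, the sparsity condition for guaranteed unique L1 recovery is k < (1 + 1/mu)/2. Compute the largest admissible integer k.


1/mu = 444.
1 + 1/mu = 445.
(1 + 1/mu)/2 = 222.5 is not an integer, so k_max = floor(222.5) = 222.

222


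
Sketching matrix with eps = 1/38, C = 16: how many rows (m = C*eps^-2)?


1/eps = 38.
(1/eps)^2 = 1444.
m = 16*1444 = 23104.

23104


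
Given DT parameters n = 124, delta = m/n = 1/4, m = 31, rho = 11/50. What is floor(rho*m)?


m = 1/4*124 = 31.
rho = 11/50.
rho*m = 11/50*31 = 6.82.
k = floor(6.82) = 6.

6


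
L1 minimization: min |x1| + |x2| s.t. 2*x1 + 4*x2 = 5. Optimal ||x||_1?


Axis intercepts:
  x1 = 5/2, x2 = 0: L1 = 5/2
  x1 = 0, x2 = 5/4: L1 = 5/4
x* = (0, 5/4)
||x*||_1 = 5/4.

5/4


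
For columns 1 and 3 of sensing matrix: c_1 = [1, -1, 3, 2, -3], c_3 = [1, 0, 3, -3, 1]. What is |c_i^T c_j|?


Inner product: 1*1 + -1*0 + 3*3 + 2*-3 + -3*1
Products: [1, 0, 9, -6, -3]
Sum = 1.
|dot| = 1.

1


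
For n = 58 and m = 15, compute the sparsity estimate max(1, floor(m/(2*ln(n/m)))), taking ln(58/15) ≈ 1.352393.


n/m = 58/15.
ln(n/m) ≈ 1.352393.
2*ln(n/m) ≈ 2.704786.
m/(2*ln(n/m)) ≈ 15/2.704786 ≈ 5.5457.
floor = 5.
k_max = max(1, 5) = 5.

5


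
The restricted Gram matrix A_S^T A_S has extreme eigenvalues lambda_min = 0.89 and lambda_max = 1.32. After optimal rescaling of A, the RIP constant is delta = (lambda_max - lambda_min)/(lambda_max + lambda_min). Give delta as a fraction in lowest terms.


lambda_max - lambda_min = 1.32 - 0.89 = 0.43.
lambda_max + lambda_min = 1.32 + 0.89 = 2.21.
delta = 0.43/2.21 = 43/221.

43/221


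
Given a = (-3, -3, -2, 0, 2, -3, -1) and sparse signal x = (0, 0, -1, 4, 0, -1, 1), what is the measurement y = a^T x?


Non-zero terms: ['-2*-1', '0*4', '-3*-1', '-1*1']
Products: [2, 0, 3, -1]
y = sum = 4.

4


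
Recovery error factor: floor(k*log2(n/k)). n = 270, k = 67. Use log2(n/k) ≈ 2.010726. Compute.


log2(n/k) = log2(270/67) ≈ 2.010726.
k*log2(n/k) ≈ 67*2.010726 = 134.718642.
floor(134.718642) = 134.

134


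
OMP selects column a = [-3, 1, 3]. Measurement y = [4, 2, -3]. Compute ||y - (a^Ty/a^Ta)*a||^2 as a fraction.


a^T a = 19.
a^T y = -19.
coeff = -19/19 = -1.
||r||^2 = 10.

10


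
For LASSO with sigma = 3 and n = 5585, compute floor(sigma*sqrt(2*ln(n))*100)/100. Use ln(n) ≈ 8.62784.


ln(5585) ≈ 8.62784.
2*ln(n) ≈ 17.25568.
sqrt(2*ln(n)) ≈ sqrt(17.25568) ≈ 4.153996.
lambda ≈ 3*4.153996 = 12.461988.
floor(lambda*100)/100 = 12.46.

12.46


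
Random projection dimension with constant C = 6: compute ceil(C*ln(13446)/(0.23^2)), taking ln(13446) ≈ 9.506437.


ln(13446) ≈ 9.506437.
eps^2 = 0.23^2 = 0.0529.
C*ln(N)/eps^2 ≈ 6*9.506437/0.0529 ≈ 1078.2348.
m = ceil(1078.2348) = 1079.

1079


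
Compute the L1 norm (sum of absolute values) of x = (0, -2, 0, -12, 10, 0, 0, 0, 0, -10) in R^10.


Non-zero entries: [(1, -2), (3, -12), (4, 10), (9, -10)]
Absolute values: [2, 12, 10, 10]
||x||_1 = sum = 34.

34


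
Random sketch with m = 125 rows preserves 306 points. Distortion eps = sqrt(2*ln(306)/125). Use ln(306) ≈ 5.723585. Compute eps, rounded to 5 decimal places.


ln(306) ≈ 5.723585.
2*ln(N)/m ≈ 2*5.723585/125 ≈ 0.09157736.
eps = sqrt(0.09157736) ≈ 0.3026175 ≈ 0.30262.

0.30262


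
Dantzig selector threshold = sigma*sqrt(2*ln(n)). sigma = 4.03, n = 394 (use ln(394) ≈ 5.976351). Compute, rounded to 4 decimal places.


ln(394) ≈ 5.976351.
2*ln(n) ≈ 11.952702.
sqrt(2*ln(n)) ≈ sqrt(11.952702) ≈ 3.457268.
threshold ≈ 4.03*3.457268 = 13.93279004 ≈ 13.9328.

13.9328


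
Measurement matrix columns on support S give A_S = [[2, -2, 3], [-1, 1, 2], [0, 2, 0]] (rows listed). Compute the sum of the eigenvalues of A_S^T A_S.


Sum of eigenvalues of A_S^T A_S = trace(A_S^T A_S) = sum of squared column norms of A_S.
A_S^T A_S diagonal: [5, 9, 13].
trace = 5 + 9 + 13 = 27.

27


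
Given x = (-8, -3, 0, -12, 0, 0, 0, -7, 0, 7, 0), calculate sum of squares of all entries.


Non-zero entries: [(0, -8), (1, -3), (3, -12), (7, -7), (9, 7)]
Squares: [64, 9, 144, 49, 49]
||x||_2^2 = sum = 315.

315


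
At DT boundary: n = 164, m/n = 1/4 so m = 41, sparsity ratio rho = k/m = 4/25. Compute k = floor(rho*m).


m = 1/4*164 = 41.
rho = 4/25.
rho*m = 4/25*41 = 6.56.
k = floor(6.56) = 6.

6


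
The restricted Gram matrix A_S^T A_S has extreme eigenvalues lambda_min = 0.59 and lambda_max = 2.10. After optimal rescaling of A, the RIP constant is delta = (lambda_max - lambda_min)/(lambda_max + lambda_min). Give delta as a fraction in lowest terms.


lambda_max - lambda_min = 2.10 - 0.59 = 1.51.
lambda_max + lambda_min = 2.10 + 0.59 = 2.69.
delta = 1.51/2.69 = 151/269.

151/269


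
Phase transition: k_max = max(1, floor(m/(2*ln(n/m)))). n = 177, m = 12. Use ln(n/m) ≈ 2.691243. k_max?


n/m = 177/12 = 59/4.
ln(n/m) ≈ 2.691243.
2*ln(n/m) ≈ 5.382486.
m/(2*ln(n/m)) ≈ 12/5.382486 ≈ 2.2295.
floor = 2.
k_max = max(1, 2) = 2.

2


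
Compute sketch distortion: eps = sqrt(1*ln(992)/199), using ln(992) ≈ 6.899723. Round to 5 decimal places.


ln(992) ≈ 6.899723.
1*ln(N)/m ≈ 1*6.899723/199 ≈ 0.03467197.
eps = sqrt(0.03467197) ≈ 0.1862041 ≈ 0.18620.

0.18620


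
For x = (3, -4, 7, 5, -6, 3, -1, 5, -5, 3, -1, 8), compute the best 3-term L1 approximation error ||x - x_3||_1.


Sorted |x_i| descending: [8, 7, 6, 5, 5, 5, 4, 3, 3, 3, 1, 1]
Keep top 3: [8, 7, 6]
Tail entries: [5, 5, 5, 4, 3, 3, 3, 1, 1]
L1 error = sum of tail = 30.

30


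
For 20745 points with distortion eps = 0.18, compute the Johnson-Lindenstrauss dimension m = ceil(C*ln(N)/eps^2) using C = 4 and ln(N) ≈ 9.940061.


ln(20745) ≈ 9.940061.
eps^2 = 0.18^2 = 0.0324.
C*ln(N)/eps^2 ≈ 4*9.940061/0.0324 ≈ 1227.168.
m = ceil(1227.168) = 1228.

1228


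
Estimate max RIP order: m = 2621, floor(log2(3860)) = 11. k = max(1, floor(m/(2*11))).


floor(log2(3860)) = 11.
2*11 = 22.
m/(2*floor(log2(n))) = 2621/22 ≈ 119.1364.
floor = 119.
k = max(1, 119) = 119.

119


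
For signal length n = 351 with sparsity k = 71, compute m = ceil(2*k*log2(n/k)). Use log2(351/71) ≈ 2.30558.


log2(n/k) = log2(351/71) ≈ 2.30558.
2*k*log2(n/k) ≈ 2*71*2.30558 = 327.39236.
m = ceil(327.39236) = 328.

328


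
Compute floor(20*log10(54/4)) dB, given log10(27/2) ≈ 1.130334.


||x||/||e|| = 54/4 = 27/2.
log10(27/2) ≈ 1.130334.
20*log10(||x||/||e||) ≈ 20*1.130334 = 22.60668.
floor(22.60668) = 22.

22


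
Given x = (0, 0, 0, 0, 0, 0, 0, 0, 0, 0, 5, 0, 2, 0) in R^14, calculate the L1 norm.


Non-zero entries: [(10, 5), (12, 2)]
Absolute values: [5, 2]
||x||_1 = sum = 7.

7


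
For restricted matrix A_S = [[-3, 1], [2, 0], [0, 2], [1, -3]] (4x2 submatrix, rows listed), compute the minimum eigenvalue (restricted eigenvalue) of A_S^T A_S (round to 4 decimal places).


A_S^T A_S = [[14, -6], [-6, 14]].
trace = 28.
det = 160.
disc = trace^2 - 4*det = 784 - 4*160 = 144.
sqrt(144) = 12.
lam_min = (28 - 12)/2 = 8 = 8.0000.

8.0000


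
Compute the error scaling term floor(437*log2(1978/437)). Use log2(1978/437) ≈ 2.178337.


log2(n/k) = log2(1978/437) ≈ 2.178337.
k*log2(n/k) ≈ 437*2.178337 = 951.933269.
floor(951.933269) = 951.

951


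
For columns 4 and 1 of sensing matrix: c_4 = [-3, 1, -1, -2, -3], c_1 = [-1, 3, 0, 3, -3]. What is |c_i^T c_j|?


Inner product: -3*-1 + 1*3 + -1*0 + -2*3 + -3*-3
Products: [3, 3, 0, -6, 9]
Sum = 9.
|dot| = 9.

9


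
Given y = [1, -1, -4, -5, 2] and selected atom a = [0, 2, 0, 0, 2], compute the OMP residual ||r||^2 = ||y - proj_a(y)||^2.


a^T a = 8.
a^T y = 2.
coeff = 2/8 = 1/4.
||r||^2 = 93/2.

93/2


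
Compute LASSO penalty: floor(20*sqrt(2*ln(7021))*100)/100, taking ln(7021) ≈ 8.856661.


ln(7021) ≈ 8.856661.
2*ln(n) ≈ 17.713322.
sqrt(2*ln(n)) ≈ sqrt(17.713322) ≈ 4.20872.
lambda ≈ 20*4.20872 = 84.1744.
floor(lambda*100)/100 = 84.17.

84.17


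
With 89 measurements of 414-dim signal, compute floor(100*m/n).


100*m/n = 100*89/414 ≈ 21.4976.
floor = 21.

21


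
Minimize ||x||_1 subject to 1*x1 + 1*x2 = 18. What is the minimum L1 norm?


Axis intercepts:
  x1 = 18, x2 = 0: L1 = 18
  x1 = 0, x2 = 18: L1 = 18
x* = (18, 0)
||x*||_1 = 18.

18


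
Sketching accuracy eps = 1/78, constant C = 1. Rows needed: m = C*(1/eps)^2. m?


1/eps = 78.
(1/eps)^2 = 6084.
m = 1*6084 = 6084.

6084


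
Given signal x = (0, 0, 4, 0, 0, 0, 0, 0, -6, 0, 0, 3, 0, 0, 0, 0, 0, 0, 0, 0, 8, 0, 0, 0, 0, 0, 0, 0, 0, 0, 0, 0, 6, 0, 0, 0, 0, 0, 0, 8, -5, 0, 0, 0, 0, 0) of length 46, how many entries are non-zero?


Non-zero positions: [2, 8, 11, 20, 32, 39, 40].
Sparsity = 7.

7


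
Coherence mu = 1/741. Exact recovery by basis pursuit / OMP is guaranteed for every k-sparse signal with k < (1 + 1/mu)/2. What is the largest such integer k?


1/mu = 741.
1 + 1/mu = 742.
(1 + 1/mu)/2 = 371 is an integer and the inequality is strict, so k_max = 371 - 1 = 370.

370


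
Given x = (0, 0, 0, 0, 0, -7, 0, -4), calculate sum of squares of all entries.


Non-zero entries: [(5, -7), (7, -4)]
Squares: [49, 16]
||x||_2^2 = sum = 65.

65


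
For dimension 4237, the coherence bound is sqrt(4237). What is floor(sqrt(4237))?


65^2 = 4225 <= 4237 < 4356 = 66^2, so 65 <= sqrt(4237) < 66.
floor(sqrt(4237)) = 65.

65


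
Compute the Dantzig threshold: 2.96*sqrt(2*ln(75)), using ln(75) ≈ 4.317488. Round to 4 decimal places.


ln(75) ≈ 4.317488.
2*ln(n) ≈ 8.634976.
sqrt(2*ln(n)) ≈ sqrt(8.634976) ≈ 2.938533.
threshold ≈ 2.96*2.938533 = 8.69805768 ≈ 8.6981.

8.6981


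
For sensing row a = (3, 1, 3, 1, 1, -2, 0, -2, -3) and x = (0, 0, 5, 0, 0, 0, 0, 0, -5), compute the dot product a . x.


Non-zero terms: ['3*5', '-3*-5']
Products: [15, 15]
y = sum = 30.

30


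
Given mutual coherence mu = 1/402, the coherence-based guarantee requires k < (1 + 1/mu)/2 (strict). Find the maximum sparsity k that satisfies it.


1/mu = 402.
1 + 1/mu = 403.
(1 + 1/mu)/2 = 201.5 is not an integer, so k_max = floor(201.5) = 201.

201


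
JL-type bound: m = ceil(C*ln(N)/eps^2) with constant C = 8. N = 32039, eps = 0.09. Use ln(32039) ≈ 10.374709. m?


ln(32039) ≈ 10.374709.
eps^2 = 0.09^2 = 0.0081.
C*ln(N)/eps^2 ≈ 8*10.374709/0.0081 ≈ 10246.6262.
m = ceil(10246.6262) = 10247.

10247


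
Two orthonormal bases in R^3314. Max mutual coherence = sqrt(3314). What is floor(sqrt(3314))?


57^2 = 3249 <= 3314 < 3364 = 58^2, so 57 <= sqrt(3314) < 58.
floor(sqrt(3314)) = 57.

57


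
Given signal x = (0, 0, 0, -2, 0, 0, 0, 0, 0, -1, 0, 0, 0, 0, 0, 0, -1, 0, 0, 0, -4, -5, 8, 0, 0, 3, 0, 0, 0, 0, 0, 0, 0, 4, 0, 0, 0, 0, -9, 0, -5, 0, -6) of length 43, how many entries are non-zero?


Non-zero positions: [3, 9, 16, 20, 21, 22, 25, 33, 38, 40, 42].
Sparsity = 11.

11


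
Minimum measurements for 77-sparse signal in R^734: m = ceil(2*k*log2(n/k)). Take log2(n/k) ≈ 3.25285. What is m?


log2(n/k) = log2(734/77) ≈ 3.25285.
2*k*log2(n/k) ≈ 2*77*3.25285 = 500.9389.
m = ceil(500.9389) = 501.

501


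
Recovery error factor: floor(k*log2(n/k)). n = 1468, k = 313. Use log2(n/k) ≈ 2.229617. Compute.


log2(n/k) = log2(1468/313) ≈ 2.229617.
k*log2(n/k) ≈ 313*2.229617 = 697.870121.
floor(697.870121) = 697.

697


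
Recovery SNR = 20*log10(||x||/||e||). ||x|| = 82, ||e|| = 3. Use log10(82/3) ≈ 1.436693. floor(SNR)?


||x||/||e|| = 82/3.
log10(82/3) ≈ 1.436693.
20*log10(||x||/||e||) ≈ 20*1.436693 = 28.73386.
floor(28.73386) = 28.

28


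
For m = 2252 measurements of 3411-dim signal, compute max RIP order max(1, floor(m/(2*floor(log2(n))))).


floor(log2(3411)) = 11.
2*11 = 22.
m/(2*floor(log2(n))) = 2252/22 ≈ 102.3636.
floor = 102.
k = max(1, 102) = 102.

102


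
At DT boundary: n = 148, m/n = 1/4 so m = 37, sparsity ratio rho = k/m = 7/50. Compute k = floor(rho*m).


m = 1/4*148 = 37.
rho = 7/50.
rho*m = 7/50*37 = 5.18.
k = floor(5.18) = 5.

5


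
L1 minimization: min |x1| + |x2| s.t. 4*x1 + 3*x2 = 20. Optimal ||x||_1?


Axis intercepts:
  x1 = 5, x2 = 0: L1 = 5
  x1 = 0, x2 = 20/3: L1 = 20/3
x* = (5, 0)
||x*||_1 = 5.

5


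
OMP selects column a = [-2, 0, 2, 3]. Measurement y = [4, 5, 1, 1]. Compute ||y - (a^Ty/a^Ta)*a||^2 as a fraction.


a^T a = 17.
a^T y = -3.
coeff = -3/17 = -3/17.
||r||^2 = 722/17.

722/17


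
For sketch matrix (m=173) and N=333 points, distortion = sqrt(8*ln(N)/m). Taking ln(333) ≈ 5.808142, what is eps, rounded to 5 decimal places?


ln(333) ≈ 5.808142.
8*ln(N)/m ≈ 8*5.808142/173 ≈ 0.2685846.
eps = sqrt(0.2685846) ≈ 0.5182515 ≈ 0.51825.

0.51825


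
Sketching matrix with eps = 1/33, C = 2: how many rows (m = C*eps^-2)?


1/eps = 33.
(1/eps)^2 = 1089.
m = 2*1089 = 2178.

2178


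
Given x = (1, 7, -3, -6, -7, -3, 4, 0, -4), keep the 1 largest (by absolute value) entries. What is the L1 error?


Sorted |x_i| descending: [7, 7, 6, 4, 4, 3, 3, 1, 0]
Keep top 1: [7]
Tail entries: [7, 6, 4, 4, 3, 3, 1, 0]
L1 error = sum of tail = 28.

28


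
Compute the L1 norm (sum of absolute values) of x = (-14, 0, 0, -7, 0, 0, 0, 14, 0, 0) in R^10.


Non-zero entries: [(0, -14), (3, -7), (7, 14)]
Absolute values: [14, 7, 14]
||x||_1 = sum = 35.

35


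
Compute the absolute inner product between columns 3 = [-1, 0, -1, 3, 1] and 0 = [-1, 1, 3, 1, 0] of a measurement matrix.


Inner product: -1*-1 + 0*1 + -1*3 + 3*1 + 1*0
Products: [1, 0, -3, 3, 0]
Sum = 1.
|dot| = 1.

1


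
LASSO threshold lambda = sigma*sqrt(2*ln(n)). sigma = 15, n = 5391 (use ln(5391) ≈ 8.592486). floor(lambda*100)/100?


ln(5391) ≈ 8.592486.
2*ln(n) ≈ 17.184972.
sqrt(2*ln(n)) ≈ sqrt(17.184972) ≈ 4.145476.
lambda ≈ 15*4.145476 = 62.18214.
floor(lambda*100)/100 = 62.18.

62.18


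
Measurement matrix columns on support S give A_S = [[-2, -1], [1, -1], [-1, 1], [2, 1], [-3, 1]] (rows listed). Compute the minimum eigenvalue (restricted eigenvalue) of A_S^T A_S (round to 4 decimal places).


A_S^T A_S = [[19, -1], [-1, 5]].
trace = 24.
det = 94.
disc = trace^2 - 4*det = 576 - 4*94 = 200.
sqrt(200) ≈ 14.142136.
lam_min = (24 - sqrt(200))/2 ≈ (24 - 14.142136)/2 = 4.928932 ≈ 4.9289.

4.9289


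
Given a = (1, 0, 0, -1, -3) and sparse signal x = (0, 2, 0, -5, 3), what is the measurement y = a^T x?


Non-zero terms: ['0*2', '-1*-5', '-3*3']
Products: [0, 5, -9]
y = sum = -4.

-4


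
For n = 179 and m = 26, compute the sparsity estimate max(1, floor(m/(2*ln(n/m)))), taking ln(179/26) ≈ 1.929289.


n/m = 179/26.
ln(n/m) ≈ 1.929289.
2*ln(n/m) ≈ 3.858578.
m/(2*ln(n/m)) ≈ 26/3.858578 ≈ 6.7382.
floor = 6.
k_max = max(1, 6) = 6.

6


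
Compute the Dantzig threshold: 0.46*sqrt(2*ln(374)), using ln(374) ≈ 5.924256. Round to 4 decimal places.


ln(374) ≈ 5.924256.
2*ln(n) ≈ 11.848512.
sqrt(2*ln(n)) ≈ sqrt(11.848512) ≈ 3.442167.
threshold ≈ 0.46*3.442167 = 1.58339682 ≈ 1.5834.

1.5834


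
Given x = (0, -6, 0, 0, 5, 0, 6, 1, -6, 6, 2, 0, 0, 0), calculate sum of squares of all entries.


Non-zero entries: [(1, -6), (4, 5), (6, 6), (7, 1), (8, -6), (9, 6), (10, 2)]
Squares: [36, 25, 36, 1, 36, 36, 4]
||x||_2^2 = sum = 174.

174


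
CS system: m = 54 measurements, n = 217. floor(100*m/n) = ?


100*m/n = 100*54/217 ≈ 24.8848.
floor = 24.

24


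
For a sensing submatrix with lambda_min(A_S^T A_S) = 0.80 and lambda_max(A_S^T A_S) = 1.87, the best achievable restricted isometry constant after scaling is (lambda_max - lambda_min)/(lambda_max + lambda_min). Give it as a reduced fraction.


lambda_max - lambda_min = 1.87 - 0.80 = 1.07.
lambda_max + lambda_min = 1.87 + 0.80 = 2.67.
delta = 1.07/2.67 = 107/267.

107/267


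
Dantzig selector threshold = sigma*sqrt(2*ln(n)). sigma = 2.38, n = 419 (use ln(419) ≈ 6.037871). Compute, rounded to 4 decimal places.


ln(419) ≈ 6.037871.
2*ln(n) ≈ 12.075742.
sqrt(2*ln(n)) ≈ sqrt(12.075742) ≈ 3.475017.
threshold ≈ 2.38*3.475017 = 8.27054046 ≈ 8.2705.

8.2705


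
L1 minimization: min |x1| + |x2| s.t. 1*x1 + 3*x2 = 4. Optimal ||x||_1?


Axis intercepts:
  x1 = 4, x2 = 0: L1 = 4
  x1 = 0, x2 = 4/3: L1 = 4/3
x* = (0, 4/3)
||x*||_1 = 4/3.

4/3


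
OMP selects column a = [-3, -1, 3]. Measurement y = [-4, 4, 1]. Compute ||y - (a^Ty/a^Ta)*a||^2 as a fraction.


a^T a = 19.
a^T y = 11.
coeff = 11/19 = 11/19.
||r||^2 = 506/19.

506/19


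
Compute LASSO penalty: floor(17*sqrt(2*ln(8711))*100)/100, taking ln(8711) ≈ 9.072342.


ln(8711) ≈ 9.072342.
2*ln(n) ≈ 18.144684.
sqrt(2*ln(n)) ≈ sqrt(18.144684) ≈ 4.259658.
lambda ≈ 17*4.259658 = 72.414186.
floor(lambda*100)/100 = 72.41.

72.41


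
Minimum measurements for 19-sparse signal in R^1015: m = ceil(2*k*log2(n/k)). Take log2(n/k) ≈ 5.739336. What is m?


log2(n/k) = log2(1015/19) ≈ 5.739336.
2*k*log2(n/k) ≈ 2*19*5.739336 = 218.094768.
m = ceil(218.094768) = 219.

219


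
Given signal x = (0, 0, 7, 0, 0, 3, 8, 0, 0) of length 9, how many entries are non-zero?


Non-zero positions: [2, 5, 6].
Sparsity = 3.

3


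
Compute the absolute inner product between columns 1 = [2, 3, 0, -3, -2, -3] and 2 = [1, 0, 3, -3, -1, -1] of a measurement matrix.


Inner product: 2*1 + 3*0 + 0*3 + -3*-3 + -2*-1 + -3*-1
Products: [2, 0, 0, 9, 2, 3]
Sum = 16.
|dot| = 16.

16


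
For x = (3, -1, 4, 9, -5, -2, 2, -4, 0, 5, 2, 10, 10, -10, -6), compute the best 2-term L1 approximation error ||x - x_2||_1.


Sorted |x_i| descending: [10, 10, 10, 9, 6, 5, 5, 4, 4, 3, 2, 2, 2, 1, 0]
Keep top 2: [10, 10]
Tail entries: [10, 9, 6, 5, 5, 4, 4, 3, 2, 2, 2, 1, 0]
L1 error = sum of tail = 53.

53


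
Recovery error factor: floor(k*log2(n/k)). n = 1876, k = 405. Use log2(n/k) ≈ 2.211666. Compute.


log2(n/k) = log2(1876/405) ≈ 2.211666.
k*log2(n/k) ≈ 405*2.211666 = 895.72473.
floor(895.72473) = 895.

895


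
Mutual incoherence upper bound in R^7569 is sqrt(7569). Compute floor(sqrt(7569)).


87^2 = 7569 <= 7569 < 7744 = 88^2, so 87 <= sqrt(7569) < 88.
floor(sqrt(7569)) = 87.

87


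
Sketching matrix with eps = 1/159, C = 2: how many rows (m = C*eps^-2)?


1/eps = 159.
(1/eps)^2 = 25281.
m = 2*25281 = 50562.

50562


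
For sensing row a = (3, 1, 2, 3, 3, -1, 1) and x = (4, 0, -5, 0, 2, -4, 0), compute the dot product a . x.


Non-zero terms: ['3*4', '2*-5', '3*2', '-1*-4']
Products: [12, -10, 6, 4]
y = sum = 12.

12


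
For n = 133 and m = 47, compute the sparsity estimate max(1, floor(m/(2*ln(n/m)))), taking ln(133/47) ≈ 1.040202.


n/m = 133/47.
ln(n/m) ≈ 1.040202.
2*ln(n/m) ≈ 2.080404.
m/(2*ln(n/m)) ≈ 47/2.080404 ≈ 22.5918.
floor = 22.
k_max = max(1, 22) = 22.

22


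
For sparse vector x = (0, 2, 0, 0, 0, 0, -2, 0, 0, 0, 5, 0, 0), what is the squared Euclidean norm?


Non-zero entries: [(1, 2), (6, -2), (10, 5)]
Squares: [4, 4, 25]
||x||_2^2 = sum = 33.

33


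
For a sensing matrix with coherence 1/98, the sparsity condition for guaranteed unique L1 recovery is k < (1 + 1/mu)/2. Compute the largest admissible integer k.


1/mu = 98.
1 + 1/mu = 99.
(1 + 1/mu)/2 = 49.5 is not an integer, so k_max = floor(49.5) = 49.

49


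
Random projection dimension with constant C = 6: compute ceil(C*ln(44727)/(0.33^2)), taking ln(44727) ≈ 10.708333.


ln(44727) ≈ 10.708333.
eps^2 = 0.33^2 = 0.1089.
C*ln(N)/eps^2 ≈ 6*10.708333/0.1089 ≈ 589.9908.
m = ceil(589.9908) = 590.

590


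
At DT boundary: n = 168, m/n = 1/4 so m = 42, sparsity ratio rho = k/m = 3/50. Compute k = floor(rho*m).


m = 1/4*168 = 42.
rho = 3/50.
rho*m = 3/50*42 = 2.52.
k = floor(2.52) = 2.

2


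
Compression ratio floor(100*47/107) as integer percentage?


100*m/n = 100*47/107 ≈ 43.9252.
floor = 43.

43


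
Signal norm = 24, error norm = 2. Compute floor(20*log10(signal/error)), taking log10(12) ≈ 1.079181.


||x||/||e|| = 24/2 = 12.
log10(12) ≈ 1.079181.
20*log10(||x||/||e||) ≈ 20*1.079181 = 21.58362.
floor(21.58362) = 21.

21


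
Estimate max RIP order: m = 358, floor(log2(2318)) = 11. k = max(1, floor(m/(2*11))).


floor(log2(2318)) = 11.
2*11 = 22.
m/(2*floor(log2(n))) = 358/22 ≈ 16.2727.
floor = 16.
k = max(1, 16) = 16.

16


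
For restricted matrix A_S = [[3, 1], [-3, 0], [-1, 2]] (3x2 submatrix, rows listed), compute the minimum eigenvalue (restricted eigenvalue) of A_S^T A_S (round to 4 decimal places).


A_S^T A_S = [[19, 1], [1, 5]].
trace = 24.
det = 94.
disc = trace^2 - 4*det = 576 - 4*94 = 200.
sqrt(200) ≈ 14.142136.
lam_min = (24 - sqrt(200))/2 ≈ (24 - 14.142136)/2 = 4.928932 ≈ 4.9289.

4.9289


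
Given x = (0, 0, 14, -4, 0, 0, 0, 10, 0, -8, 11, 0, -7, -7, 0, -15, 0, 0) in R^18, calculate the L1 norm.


Non-zero entries: [(2, 14), (3, -4), (7, 10), (9, -8), (10, 11), (12, -7), (13, -7), (15, -15)]
Absolute values: [14, 4, 10, 8, 11, 7, 7, 15]
||x||_1 = sum = 76.

76


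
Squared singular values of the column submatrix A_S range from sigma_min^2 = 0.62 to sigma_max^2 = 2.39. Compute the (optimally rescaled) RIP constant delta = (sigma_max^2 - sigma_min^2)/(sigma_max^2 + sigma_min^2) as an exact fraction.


lambda_max - lambda_min = 2.39 - 0.62 = 1.77.
lambda_max + lambda_min = 2.39 + 0.62 = 3.01.
delta = 1.77/3.01 = 177/301.

177/301


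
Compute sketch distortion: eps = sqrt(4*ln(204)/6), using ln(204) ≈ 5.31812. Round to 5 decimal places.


ln(204) ≈ 5.31812.
4*ln(N)/m ≈ 4*5.31812/6 ≈ 3.54541333.
eps = sqrt(3.54541333) ≈ 1.8829268 ≈ 1.88293.

1.88293


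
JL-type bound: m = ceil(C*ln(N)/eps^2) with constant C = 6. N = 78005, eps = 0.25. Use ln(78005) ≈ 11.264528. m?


ln(78005) ≈ 11.264528.
eps^2 = 0.25^2 = 0.0625.
C*ln(N)/eps^2 ≈ 6*11.264528/0.0625 ≈ 1081.3947.
m = ceil(1081.3947) = 1082.

1082


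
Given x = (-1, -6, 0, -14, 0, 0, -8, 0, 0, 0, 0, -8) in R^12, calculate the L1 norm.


Non-zero entries: [(0, -1), (1, -6), (3, -14), (6, -8), (11, -8)]
Absolute values: [1, 6, 14, 8, 8]
||x||_1 = sum = 37.

37


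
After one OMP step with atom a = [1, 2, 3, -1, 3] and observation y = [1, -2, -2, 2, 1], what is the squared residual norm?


a^T a = 24.
a^T y = -8.
coeff = -8/24 = -1/3.
||r||^2 = 34/3.

34/3


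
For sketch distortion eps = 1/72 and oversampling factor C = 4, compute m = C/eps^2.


1/eps = 72.
(1/eps)^2 = 5184.
m = 4*5184 = 20736.

20736


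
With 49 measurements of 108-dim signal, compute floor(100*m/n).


100*m/n = 100*49/108 ≈ 45.3704.
floor = 45.

45


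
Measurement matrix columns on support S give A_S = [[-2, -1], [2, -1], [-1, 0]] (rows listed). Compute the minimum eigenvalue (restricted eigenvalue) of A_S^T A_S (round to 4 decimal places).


A_S^T A_S = [[9, 0], [0, 2]].
trace = 11.
det = 18.
disc = trace^2 - 4*det = 121 - 4*18 = 49.
sqrt(49) = 7.
lam_min = (11 - 7)/2 = 2 = 2.0000.

2.0000


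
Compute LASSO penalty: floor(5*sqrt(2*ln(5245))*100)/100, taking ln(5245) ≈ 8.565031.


ln(5245) ≈ 8.565031.
2*ln(n) ≈ 17.130062.
sqrt(2*ln(n)) ≈ sqrt(17.130062) ≈ 4.138848.
lambda ≈ 5*4.138848 = 20.69424.
floor(lambda*100)/100 = 20.69.

20.69


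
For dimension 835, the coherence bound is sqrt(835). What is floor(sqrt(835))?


28^2 = 784 <= 835 < 841 = 29^2, so 28 <= sqrt(835) < 29.
floor(sqrt(835)) = 28.

28


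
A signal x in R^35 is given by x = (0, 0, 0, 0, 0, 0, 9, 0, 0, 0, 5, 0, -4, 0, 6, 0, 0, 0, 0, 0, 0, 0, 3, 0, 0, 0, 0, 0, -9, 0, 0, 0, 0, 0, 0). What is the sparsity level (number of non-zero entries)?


Non-zero positions: [6, 10, 12, 14, 22, 28].
Sparsity = 6.

6


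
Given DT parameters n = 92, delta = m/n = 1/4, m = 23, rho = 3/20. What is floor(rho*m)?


m = 1/4*92 = 23.
rho = 3/20.
rho*m = 3/20*23 = 3.45.
k = floor(3.45) = 3.

3


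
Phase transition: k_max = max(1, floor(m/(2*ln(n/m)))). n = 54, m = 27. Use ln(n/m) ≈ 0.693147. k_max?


n/m = 54/27 = 2.
ln(n/m) ≈ 0.693147.
2*ln(n/m) ≈ 1.386294.
m/(2*ln(n/m)) ≈ 27/1.386294 ≈ 19.4764.
floor = 19.
k_max = max(1, 19) = 19.

19


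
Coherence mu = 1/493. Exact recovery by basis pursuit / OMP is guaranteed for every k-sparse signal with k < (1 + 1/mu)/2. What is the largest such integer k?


1/mu = 493.
1 + 1/mu = 494.
(1 + 1/mu)/2 = 247 is an integer and the inequality is strict, so k_max = 247 - 1 = 246.

246


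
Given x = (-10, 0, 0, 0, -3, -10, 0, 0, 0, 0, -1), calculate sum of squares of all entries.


Non-zero entries: [(0, -10), (4, -3), (5, -10), (10, -1)]
Squares: [100, 9, 100, 1]
||x||_2^2 = sum = 210.

210


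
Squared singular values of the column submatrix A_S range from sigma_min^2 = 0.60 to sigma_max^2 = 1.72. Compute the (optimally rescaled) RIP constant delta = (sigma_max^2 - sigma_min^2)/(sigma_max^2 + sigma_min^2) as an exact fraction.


lambda_max - lambda_min = 1.72 - 0.60 = 1.12.
lambda_max + lambda_min = 1.72 + 0.60 = 2.32.
delta = 1.12/2.32 = 112/232 = 14/29.

14/29


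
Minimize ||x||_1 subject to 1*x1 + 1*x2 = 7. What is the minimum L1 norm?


Axis intercepts:
  x1 = 7, x2 = 0: L1 = 7
  x1 = 0, x2 = 7: L1 = 7
x* = (7, 0)
||x*||_1 = 7.

7


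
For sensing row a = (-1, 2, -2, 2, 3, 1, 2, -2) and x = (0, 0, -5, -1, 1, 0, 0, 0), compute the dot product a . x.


Non-zero terms: ['-2*-5', '2*-1', '3*1']
Products: [10, -2, 3]
y = sum = 11.

11


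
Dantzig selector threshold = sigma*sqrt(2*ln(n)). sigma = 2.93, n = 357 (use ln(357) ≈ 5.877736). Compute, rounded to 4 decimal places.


ln(357) ≈ 5.877736.
2*ln(n) ≈ 11.755472.
sqrt(2*ln(n)) ≈ sqrt(11.755472) ≈ 3.428625.
threshold ≈ 2.93*3.428625 = 10.04587125 ≈ 10.0459.

10.0459


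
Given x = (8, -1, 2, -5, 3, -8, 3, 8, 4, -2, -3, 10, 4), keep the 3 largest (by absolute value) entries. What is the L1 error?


Sorted |x_i| descending: [10, 8, 8, 8, 5, 4, 4, 3, 3, 3, 2, 2, 1]
Keep top 3: [10, 8, 8]
Tail entries: [8, 5, 4, 4, 3, 3, 3, 2, 2, 1]
L1 error = sum of tail = 35.

35


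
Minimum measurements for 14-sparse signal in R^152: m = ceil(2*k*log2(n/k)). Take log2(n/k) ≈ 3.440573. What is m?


log2(n/k) = log2(152/14) ≈ 3.440573.
2*k*log2(n/k) ≈ 2*14*3.440573 = 96.336044.
m = ceil(96.336044) = 97.

97


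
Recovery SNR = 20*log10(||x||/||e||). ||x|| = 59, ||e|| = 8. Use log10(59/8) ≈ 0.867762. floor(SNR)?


||x||/||e|| = 59/8.
log10(59/8) ≈ 0.867762.
20*log10(||x||/||e||) ≈ 20*0.867762 = 17.35524.
floor(17.35524) = 17.

17


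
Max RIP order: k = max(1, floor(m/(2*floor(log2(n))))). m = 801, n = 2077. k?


floor(log2(2077)) = 11.
2*11 = 22.
m/(2*floor(log2(n))) = 801/22 ≈ 36.4091.
floor = 36.
k = max(1, 36) = 36.

36


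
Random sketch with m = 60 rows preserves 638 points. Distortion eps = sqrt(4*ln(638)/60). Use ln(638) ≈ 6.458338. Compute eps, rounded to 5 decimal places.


ln(638) ≈ 6.458338.
4*ln(N)/m ≈ 4*6.458338/60 ≈ 0.43055587.
eps = sqrt(0.43055587) ≈ 0.6561676 ≈ 0.65617.

0.65617


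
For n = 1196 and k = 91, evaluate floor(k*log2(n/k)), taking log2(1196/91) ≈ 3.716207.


log2(n/k) = log2(1196/91) ≈ 3.716207.
k*log2(n/k) ≈ 91*3.716207 = 338.174837.
floor(338.174837) = 338.

338


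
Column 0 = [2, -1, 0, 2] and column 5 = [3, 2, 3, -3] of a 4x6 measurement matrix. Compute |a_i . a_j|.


Inner product: 2*3 + -1*2 + 0*3 + 2*-3
Products: [6, -2, 0, -6]
Sum = -2.
|dot| = 2.

2


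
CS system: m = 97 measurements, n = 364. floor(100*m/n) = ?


100*m/n = 100*97/364 ≈ 26.6484.
floor = 26.

26


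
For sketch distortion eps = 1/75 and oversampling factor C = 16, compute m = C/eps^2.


1/eps = 75.
(1/eps)^2 = 5625.
m = 16*5625 = 90000.

90000


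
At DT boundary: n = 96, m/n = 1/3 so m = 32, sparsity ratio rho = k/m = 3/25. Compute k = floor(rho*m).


m = 1/3*96 = 32.
rho = 3/25.
rho*m = 3/25*32 = 3.84.
k = floor(3.84) = 3.

3


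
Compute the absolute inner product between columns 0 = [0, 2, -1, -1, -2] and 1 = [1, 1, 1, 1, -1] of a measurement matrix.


Inner product: 0*1 + 2*1 + -1*1 + -1*1 + -2*-1
Products: [0, 2, -1, -1, 2]
Sum = 2.
|dot| = 2.

2


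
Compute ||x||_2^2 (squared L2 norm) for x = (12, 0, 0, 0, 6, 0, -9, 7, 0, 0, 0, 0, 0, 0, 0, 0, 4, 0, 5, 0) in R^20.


Non-zero entries: [(0, 12), (4, 6), (6, -9), (7, 7), (16, 4), (18, 5)]
Squares: [144, 36, 81, 49, 16, 25]
||x||_2^2 = sum = 351.

351


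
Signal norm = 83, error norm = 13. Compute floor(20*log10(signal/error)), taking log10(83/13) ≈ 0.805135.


||x||/||e|| = 83/13.
log10(83/13) ≈ 0.805135.
20*log10(||x||/||e||) ≈ 20*0.805135 = 16.1027.
floor(16.1027) = 16.

16


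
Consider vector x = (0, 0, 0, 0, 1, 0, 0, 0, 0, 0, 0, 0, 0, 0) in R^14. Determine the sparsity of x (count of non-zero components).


Non-zero positions: [4].
Sparsity = 1.

1


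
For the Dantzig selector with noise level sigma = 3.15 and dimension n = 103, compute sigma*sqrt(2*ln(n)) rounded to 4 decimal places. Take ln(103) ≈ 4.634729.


ln(103) ≈ 4.634729.
2*ln(n) ≈ 9.269458.
sqrt(2*ln(n)) ≈ sqrt(9.269458) ≈ 3.044578.
threshold ≈ 3.15*3.044578 = 9.5904207 ≈ 9.5904.

9.5904


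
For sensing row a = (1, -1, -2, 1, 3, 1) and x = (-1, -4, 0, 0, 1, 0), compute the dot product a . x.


Non-zero terms: ['1*-1', '-1*-4', '3*1']
Products: [-1, 4, 3]
y = sum = 6.

6


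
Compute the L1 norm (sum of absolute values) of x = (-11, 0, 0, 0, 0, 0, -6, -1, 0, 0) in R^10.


Non-zero entries: [(0, -11), (6, -6), (7, -1)]
Absolute values: [11, 6, 1]
||x||_1 = sum = 18.

18


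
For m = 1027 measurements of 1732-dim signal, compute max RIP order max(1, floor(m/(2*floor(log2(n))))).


floor(log2(1732)) = 10.
2*10 = 20.
m/(2*floor(log2(n))) = 1027/20 ≈ 51.35.
floor = 51.
k = max(1, 51) = 51.

51


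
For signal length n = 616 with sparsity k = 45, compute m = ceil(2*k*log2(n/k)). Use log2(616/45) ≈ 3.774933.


log2(n/k) = log2(616/45) ≈ 3.774933.
2*k*log2(n/k) ≈ 2*45*3.774933 = 339.74397.
m = ceil(339.74397) = 340.

340


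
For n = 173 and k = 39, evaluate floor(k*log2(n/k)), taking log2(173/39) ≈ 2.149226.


log2(n/k) = log2(173/39) ≈ 2.149226.
k*log2(n/k) ≈ 39*2.149226 = 83.819814.
floor(83.819814) = 83.

83


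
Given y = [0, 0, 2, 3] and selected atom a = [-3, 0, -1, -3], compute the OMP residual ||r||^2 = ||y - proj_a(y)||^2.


a^T a = 19.
a^T y = -11.
coeff = -11/19 = -11/19.
||r||^2 = 126/19.

126/19


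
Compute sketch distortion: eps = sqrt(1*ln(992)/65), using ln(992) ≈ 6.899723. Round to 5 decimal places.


ln(992) ≈ 6.899723.
1*ln(N)/m ≈ 1*6.899723/65 ≈ 0.10614958.
eps = sqrt(0.10614958) ≈ 0.325806 ≈ 0.32581.

0.32581


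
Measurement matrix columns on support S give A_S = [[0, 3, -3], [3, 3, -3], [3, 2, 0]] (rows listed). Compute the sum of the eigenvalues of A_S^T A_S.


Sum of eigenvalues of A_S^T A_S = trace(A_S^T A_S) = sum of squared column norms of A_S.
A_S^T A_S diagonal: [18, 22, 18].
trace = 18 + 22 + 18 = 58.

58
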